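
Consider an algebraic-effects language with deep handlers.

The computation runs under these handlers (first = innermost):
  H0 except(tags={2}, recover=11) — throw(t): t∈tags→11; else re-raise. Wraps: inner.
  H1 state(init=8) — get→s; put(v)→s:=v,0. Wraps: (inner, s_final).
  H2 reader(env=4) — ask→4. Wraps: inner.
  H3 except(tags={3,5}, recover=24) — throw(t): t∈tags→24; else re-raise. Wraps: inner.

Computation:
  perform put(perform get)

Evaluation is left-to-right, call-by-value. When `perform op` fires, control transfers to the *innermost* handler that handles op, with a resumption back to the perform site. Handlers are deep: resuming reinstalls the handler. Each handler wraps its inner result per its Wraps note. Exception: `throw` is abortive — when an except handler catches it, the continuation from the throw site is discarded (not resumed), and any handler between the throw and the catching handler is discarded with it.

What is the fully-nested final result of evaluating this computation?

Answer: (0, 8)

Working:
get @ H1 ⇒ 8
put(8) @ H1 ⇒ s:=8
H0 returns 0
H1 returns (0, 8)
H2 returns (0, 8)
H3 returns (0, 8)
= (0, 8)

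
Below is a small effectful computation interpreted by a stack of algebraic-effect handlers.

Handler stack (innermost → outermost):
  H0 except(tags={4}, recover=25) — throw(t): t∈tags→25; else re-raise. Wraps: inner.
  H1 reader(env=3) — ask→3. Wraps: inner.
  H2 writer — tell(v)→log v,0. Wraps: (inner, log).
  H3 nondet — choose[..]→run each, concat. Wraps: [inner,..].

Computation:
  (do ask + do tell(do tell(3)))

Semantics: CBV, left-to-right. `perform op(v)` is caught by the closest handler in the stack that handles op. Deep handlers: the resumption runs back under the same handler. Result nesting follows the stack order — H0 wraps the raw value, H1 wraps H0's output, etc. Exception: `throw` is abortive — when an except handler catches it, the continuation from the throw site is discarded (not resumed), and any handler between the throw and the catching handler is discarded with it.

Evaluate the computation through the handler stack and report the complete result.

Answer: [(3, (3, 0))]

Step-by-step:
ask @ H1 ⇒ 3
tell(3) @ H2 ⇒ log+=3
tell(0) @ H2 ⇒ log+=0
H0 returns 3
H1 returns 3
H2 returns (3, (3, 0))
H3 returns [(3, (3, 0))]
= [(3, (3, 0))]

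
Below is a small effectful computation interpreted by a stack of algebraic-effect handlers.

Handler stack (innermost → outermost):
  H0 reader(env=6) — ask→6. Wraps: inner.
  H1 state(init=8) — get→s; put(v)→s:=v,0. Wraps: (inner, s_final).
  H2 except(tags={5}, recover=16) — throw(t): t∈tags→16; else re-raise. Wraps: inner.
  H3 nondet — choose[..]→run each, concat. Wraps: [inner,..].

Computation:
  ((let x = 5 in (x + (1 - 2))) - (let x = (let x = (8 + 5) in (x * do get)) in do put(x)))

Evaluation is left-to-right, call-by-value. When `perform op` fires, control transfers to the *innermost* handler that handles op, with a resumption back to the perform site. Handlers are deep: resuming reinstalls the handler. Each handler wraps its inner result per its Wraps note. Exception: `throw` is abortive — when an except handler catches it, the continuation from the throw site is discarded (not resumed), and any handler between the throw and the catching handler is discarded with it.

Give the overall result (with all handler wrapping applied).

Evaluation trace:
get @ H1 ⇒ 8
put(104) @ H1 ⇒ s:=104
H0 returns 4
H1 returns (4, 104)
H2 returns (4, 104)
H3 returns [(4, 104)]
= [(4, 104)]

Answer: [(4, 104)]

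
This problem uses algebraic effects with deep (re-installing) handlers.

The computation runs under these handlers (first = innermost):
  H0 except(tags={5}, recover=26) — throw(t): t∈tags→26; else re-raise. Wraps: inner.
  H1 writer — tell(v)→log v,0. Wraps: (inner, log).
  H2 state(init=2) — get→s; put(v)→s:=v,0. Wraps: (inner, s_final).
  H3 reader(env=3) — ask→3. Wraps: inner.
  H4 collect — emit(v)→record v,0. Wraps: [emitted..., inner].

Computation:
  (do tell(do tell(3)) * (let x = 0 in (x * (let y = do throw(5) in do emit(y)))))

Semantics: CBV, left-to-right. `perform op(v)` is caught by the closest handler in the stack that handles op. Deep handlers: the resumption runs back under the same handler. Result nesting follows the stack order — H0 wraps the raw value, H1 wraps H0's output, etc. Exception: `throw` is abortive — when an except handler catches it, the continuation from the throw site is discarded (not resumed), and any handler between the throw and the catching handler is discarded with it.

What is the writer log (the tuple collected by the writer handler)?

Answer: (3, 0)

Working:
tell(3) @ H1 ⇒ log+=3
tell(0) @ H1 ⇒ log+=0
throw(5) @ H0 caught ⇒ 26
H1 returns (26, (3, 0))
H2 returns ((26, (3, 0)), 2)
H3 returns ((26, (3, 0)), 2)
H4 returns [((26, (3, 0)), 2)]
= [((26, (3, 0)), 2)]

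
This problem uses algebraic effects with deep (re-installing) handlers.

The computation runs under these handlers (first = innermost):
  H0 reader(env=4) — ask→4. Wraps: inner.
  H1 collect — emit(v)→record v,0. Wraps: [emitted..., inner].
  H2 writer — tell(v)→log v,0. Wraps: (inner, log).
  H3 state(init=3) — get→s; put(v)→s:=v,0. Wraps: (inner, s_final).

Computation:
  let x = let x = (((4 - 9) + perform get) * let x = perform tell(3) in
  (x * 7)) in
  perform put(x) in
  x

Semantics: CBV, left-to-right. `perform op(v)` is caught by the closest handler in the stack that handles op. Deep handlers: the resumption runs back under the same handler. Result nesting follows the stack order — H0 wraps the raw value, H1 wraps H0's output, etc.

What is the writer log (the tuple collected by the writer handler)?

Answer: (3)

Evaluation trace:
get @ H3 ⇒ 3
tell(3) @ H2 ⇒ log+=3
put(0) @ H3 ⇒ s:=0
H0 returns 0
H1 returns [0]
H2 returns ([0], (3))
H3 returns (([0], (3)), 0)
= (([0], (3)), 0)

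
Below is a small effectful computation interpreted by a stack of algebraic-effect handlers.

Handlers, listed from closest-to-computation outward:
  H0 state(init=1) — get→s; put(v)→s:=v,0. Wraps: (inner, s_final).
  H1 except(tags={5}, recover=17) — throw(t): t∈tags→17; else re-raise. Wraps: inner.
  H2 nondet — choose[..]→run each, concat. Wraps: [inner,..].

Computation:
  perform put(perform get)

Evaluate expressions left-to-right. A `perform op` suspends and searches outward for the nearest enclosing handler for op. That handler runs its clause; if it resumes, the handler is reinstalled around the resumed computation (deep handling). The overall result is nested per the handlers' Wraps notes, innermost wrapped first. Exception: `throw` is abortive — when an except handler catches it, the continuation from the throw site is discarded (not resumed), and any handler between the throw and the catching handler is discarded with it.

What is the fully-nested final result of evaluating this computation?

Working:
get @ H0 ⇒ 1
put(1) @ H0 ⇒ s:=1
H0 returns (0, 1)
H1 returns (0, 1)
H2 returns [(0, 1)]
= [(0, 1)]

Answer: [(0, 1)]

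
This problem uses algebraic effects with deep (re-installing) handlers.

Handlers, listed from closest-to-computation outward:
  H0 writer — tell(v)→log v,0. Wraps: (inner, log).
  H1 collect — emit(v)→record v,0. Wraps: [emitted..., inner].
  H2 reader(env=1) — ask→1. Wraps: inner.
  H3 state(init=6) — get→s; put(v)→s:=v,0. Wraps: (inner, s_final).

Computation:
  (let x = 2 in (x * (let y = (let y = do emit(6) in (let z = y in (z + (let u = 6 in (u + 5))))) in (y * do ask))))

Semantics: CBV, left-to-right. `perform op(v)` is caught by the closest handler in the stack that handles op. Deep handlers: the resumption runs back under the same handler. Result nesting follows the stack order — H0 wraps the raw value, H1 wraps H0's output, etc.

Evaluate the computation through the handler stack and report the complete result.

Answer: ([6, (22, ())], 6)

Step-by-step:
emit(6) @ H1 ⇒ out+=6
ask @ H2 ⇒ 1
H0 returns (22, ())
H1 returns [6, (22, ())]
H2 returns [6, (22, ())]
H3 returns ([6, (22, ())], 6)
= ([6, (22, ())], 6)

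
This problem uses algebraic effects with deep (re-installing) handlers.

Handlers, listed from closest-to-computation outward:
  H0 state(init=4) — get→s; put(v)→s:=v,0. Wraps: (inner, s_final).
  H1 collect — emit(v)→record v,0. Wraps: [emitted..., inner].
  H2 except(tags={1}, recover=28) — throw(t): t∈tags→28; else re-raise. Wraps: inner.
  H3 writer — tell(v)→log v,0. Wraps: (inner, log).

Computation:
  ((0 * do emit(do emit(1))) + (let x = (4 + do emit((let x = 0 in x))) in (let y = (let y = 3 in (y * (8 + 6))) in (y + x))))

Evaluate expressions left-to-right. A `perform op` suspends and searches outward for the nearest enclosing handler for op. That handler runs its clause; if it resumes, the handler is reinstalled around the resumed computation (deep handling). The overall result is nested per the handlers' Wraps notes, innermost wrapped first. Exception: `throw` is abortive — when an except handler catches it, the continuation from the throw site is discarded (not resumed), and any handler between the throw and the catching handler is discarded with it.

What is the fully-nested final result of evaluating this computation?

Step-by-step:
emit(1) @ H1 ⇒ out+=1
emit(0) @ H1 ⇒ out+=0
emit(0) @ H1 ⇒ out+=0
H0 returns (46, 4)
H1 returns [1, 0, 0, (46, 4)]
H2 returns [1, 0, 0, (46, 4)]
H3 returns ([1, 0, 0, (46, 4)], ())
= ([1, 0, 0, (46, 4)], ())

Answer: ([1, 0, 0, (46, 4)], ())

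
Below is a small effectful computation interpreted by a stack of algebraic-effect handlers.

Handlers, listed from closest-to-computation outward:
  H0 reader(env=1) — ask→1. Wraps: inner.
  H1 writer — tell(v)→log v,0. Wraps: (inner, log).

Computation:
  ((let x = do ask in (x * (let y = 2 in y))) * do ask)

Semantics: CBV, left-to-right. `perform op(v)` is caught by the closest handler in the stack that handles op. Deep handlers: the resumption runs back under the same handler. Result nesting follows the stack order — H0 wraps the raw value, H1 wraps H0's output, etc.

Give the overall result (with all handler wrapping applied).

Answer: (2, ())

Working:
ask @ H0 ⇒ 1
ask @ H0 ⇒ 1
H0 returns 2
H1 returns (2, ())
= (2, ())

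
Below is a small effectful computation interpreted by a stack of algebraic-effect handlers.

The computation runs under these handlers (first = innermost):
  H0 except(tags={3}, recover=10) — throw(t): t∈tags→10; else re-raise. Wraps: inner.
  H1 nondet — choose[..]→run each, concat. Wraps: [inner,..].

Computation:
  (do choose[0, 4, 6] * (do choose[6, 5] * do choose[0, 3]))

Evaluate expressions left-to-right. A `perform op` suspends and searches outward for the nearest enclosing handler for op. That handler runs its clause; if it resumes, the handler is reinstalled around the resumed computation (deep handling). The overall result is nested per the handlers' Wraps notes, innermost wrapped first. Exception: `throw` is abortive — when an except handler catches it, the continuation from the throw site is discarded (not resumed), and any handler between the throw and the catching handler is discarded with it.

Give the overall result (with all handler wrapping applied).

Answer: [0, 0, 0, 0, 0, 72, 0, 60, 0, 108, 0, 90]

Evaluation trace:
choose[0, 4, 6] @ H1
  branch[0] choose=0:
    choose[6, 5] @ H1
      branch[0] choose=6:
        choose[0, 3] @ H1
          branch[0] choose=0:
            H0 returns 0
            H1 returns [0]
          branch[1] choose=3:
            H0 returns 0
            H1 returns [0]
      branch[1] choose=5:
        choose[0, 3] @ H1
          branch[0] choose=0:
            H0 returns 0
            H1 returns [0]
          branch[1] choose=3:
            H0 returns 0
            H1 returns [0]
  branch[1] choose=4:
    choose[6, 5] @ H1
      branch[0] choose=6:
        choose[0, 3] @ H1
          branch[0] choose=0:
            H0 returns 0
            H1 returns [0]
          branch[1] choose=3:
            H0 returns 72
            H1 returns [72]
      branch[1] choose=5:
        choose[0, 3] @ H1
          branch[0] choose=0:
            H0 returns 0
            H1 returns [0]
          branch[1] choose=3:
            H0 returns 60
            H1 returns [60]
  branch[2] choose=6:
    choose[6, 5] @ H1
      branch[0] choose=6:
        choose[0, 3] @ H1
          branch[0] choose=0:
            H0 returns 0
            H1 returns [0]
          branch[1] choose=3:
            H0 returns 108
            H1 returns [108]
      branch[1] choose=5:
        choose[0, 3] @ H1
          branch[0] choose=0:
            H0 returns 0
            H1 returns [0]
          branch[1] choose=3:
            H0 returns 90
            H1 returns [90]
= [0, 0, 0, 0, 0, 72, 0, 60, 0, 108, 0, 90]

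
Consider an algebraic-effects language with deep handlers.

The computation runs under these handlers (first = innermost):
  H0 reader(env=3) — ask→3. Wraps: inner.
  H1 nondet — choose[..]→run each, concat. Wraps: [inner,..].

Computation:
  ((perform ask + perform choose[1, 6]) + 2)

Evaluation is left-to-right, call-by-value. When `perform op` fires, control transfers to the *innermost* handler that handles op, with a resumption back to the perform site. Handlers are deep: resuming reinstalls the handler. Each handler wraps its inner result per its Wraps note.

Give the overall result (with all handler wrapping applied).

Answer: [6, 11]

Evaluation trace:
ask @ H0 ⇒ 3
choose[1, 6] @ H1
  branch[0] choose=1:
    H0 returns 6
    H1 returns [6]
  branch[1] choose=6:
    H0 returns 11
    H1 returns [11]
= [6, 11]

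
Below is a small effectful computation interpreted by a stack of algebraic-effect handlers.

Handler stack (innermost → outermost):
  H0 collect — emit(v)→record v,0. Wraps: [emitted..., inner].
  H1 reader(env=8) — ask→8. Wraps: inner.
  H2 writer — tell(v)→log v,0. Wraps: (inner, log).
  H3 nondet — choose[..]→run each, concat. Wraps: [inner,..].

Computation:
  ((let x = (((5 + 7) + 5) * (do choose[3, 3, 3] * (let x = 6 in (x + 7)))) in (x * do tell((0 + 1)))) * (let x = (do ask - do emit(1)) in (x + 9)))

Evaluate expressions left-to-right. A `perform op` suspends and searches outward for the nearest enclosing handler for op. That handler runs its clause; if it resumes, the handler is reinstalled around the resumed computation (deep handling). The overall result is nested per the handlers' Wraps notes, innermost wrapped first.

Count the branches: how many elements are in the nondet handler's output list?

Working:
choose[3, 3, 3] @ H3
  branch[0] choose=3:
    tell(1) @ H2 ⇒ log+=1
    ask @ H1 ⇒ 8
    emit(1) @ H0 ⇒ out+=1
    H0 returns [1, 0]
    H1 returns [1, 0]
    H2 returns ([1, 0], (1))
    H3 returns [([1, 0], (1))]
  branch[1] choose=3:
    tell(1) @ H2 ⇒ log+=1
    ask @ H1 ⇒ 8
    emit(1) @ H0 ⇒ out+=1
    H0 returns [1, 0]
    H1 returns [1, 0]
    H2 returns ([1, 0], (1))
    H3 returns [([1, 0], (1))]
  branch[2] choose=3:
    tell(1) @ H2 ⇒ log+=1
    ask @ H1 ⇒ 8
    emit(1) @ H0 ⇒ out+=1
    H0 returns [1, 0]
    H1 returns [1, 0]
    H2 returns ([1, 0], (1))
    H3 returns [([1, 0], (1))]
= [([1, 0], (1)), ([1, 0], (1)), ([1, 0], (1))]

Answer: 3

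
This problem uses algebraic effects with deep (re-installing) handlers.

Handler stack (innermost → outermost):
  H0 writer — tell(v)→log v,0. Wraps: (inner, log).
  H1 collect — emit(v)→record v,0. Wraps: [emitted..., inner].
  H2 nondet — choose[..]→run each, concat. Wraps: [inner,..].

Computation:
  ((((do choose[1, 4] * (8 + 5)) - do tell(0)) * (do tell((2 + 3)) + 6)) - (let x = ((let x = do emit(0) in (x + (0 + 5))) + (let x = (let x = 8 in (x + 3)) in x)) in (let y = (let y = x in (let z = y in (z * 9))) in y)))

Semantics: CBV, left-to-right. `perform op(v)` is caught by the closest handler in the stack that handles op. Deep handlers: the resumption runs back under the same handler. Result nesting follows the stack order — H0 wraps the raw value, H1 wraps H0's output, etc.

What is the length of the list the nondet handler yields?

Answer: 2

Working:
choose[1, 4] @ H2
  branch[0] choose=1:
    tell(0) @ H0 ⇒ log+=0
    tell(5) @ H0 ⇒ log+=5
    emit(0) @ H1 ⇒ out+=0
    H0 returns (-66, (0, 5))
    H1 returns [0, (-66, (0, 5))]
    H2 returns [[0, (-66, (0, 5))]]
  branch[1] choose=4:
    tell(0) @ H0 ⇒ log+=0
    tell(5) @ H0 ⇒ log+=5
    emit(0) @ H1 ⇒ out+=0
    H0 returns (168, (0, 5))
    H1 returns [0, (168, (0, 5))]
    H2 returns [[0, (168, (0, 5))]]
= [[0, (-66, (0, 5))], [0, (168, (0, 5))]]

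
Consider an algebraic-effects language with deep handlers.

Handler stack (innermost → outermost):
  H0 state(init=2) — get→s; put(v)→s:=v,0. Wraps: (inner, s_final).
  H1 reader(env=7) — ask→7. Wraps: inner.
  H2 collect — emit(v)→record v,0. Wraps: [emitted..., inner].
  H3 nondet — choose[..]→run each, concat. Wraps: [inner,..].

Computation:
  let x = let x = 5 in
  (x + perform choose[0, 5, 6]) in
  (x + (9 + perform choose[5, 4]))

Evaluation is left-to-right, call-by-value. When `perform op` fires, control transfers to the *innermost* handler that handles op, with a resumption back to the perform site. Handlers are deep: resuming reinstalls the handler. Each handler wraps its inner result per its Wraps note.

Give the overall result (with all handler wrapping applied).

Evaluation trace:
choose[0, 5, 6] @ H3
  branch[0] choose=0:
    choose[5, 4] @ H3
      branch[0] choose=5:
        H0 returns (19, 2)
        H1 returns (19, 2)
        H2 returns [(19, 2)]
        H3 returns [[(19, 2)]]
      branch[1] choose=4:
        H0 returns (18, 2)
        H1 returns (18, 2)
        H2 returns [(18, 2)]
        H3 returns [[(18, 2)]]
  branch[1] choose=5:
    choose[5, 4] @ H3
      branch[0] choose=5:
        H0 returns (24, 2)
        H1 returns (24, 2)
        H2 returns [(24, 2)]
        H3 returns [[(24, 2)]]
      branch[1] choose=4:
        H0 returns (23, 2)
        H1 returns (23, 2)
        H2 returns [(23, 2)]
        H3 returns [[(23, 2)]]
  branch[2] choose=6:
    choose[5, 4] @ H3
      branch[0] choose=5:
        H0 returns (25, 2)
        H1 returns (25, 2)
        H2 returns [(25, 2)]
        H3 returns [[(25, 2)]]
      branch[1] choose=4:
        H0 returns (24, 2)
        H1 returns (24, 2)
        H2 returns [(24, 2)]
        H3 returns [[(24, 2)]]
= [[(19, 2)], [(18, 2)], [(24, 2)], [(23, 2)], [(25, 2)], [(24, 2)]]

Answer: [[(19, 2)], [(18, 2)], [(24, 2)], [(23, 2)], [(25, 2)], [(24, 2)]]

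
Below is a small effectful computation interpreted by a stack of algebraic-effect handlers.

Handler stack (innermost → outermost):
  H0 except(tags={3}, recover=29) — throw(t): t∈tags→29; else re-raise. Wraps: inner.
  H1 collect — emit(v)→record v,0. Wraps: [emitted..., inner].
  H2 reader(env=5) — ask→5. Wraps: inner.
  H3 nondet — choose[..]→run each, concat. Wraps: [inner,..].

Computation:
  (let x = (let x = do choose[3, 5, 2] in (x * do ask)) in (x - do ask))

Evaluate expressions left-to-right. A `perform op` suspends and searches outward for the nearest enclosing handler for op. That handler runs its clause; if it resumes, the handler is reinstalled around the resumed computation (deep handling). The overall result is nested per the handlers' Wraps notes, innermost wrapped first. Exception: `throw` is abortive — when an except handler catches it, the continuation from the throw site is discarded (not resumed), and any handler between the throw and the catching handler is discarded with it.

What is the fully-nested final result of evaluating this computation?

Answer: [[10], [20], [5]]

Step-by-step:
choose[3, 5, 2] @ H3
  branch[0] choose=3:
    ask @ H2 ⇒ 5
    ask @ H2 ⇒ 5
    H0 returns 10
    H1 returns [10]
    H2 returns [10]
    H3 returns [[10]]
  branch[1] choose=5:
    ask @ H2 ⇒ 5
    ask @ H2 ⇒ 5
    H0 returns 20
    H1 returns [20]
    H2 returns [20]
    H3 returns [[20]]
  branch[2] choose=2:
    ask @ H2 ⇒ 5
    ask @ H2 ⇒ 5
    H0 returns 5
    H1 returns [5]
    H2 returns [5]
    H3 returns [[5]]
= [[10], [20], [5]]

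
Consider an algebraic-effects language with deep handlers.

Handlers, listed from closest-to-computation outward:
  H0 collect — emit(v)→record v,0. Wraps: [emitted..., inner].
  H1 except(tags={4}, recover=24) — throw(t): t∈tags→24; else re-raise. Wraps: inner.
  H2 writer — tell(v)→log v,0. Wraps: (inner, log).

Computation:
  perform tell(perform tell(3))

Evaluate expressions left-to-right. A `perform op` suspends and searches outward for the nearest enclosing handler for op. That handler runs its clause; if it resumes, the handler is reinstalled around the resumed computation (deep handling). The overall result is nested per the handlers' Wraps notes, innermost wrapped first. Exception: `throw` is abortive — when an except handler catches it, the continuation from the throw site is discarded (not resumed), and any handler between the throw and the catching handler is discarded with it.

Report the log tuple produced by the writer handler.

Answer: (3, 0)

Working:
tell(3) @ H2 ⇒ log+=3
tell(0) @ H2 ⇒ log+=0
H0 returns [0]
H1 returns [0]
H2 returns ([0], (3, 0))
= ([0], (3, 0))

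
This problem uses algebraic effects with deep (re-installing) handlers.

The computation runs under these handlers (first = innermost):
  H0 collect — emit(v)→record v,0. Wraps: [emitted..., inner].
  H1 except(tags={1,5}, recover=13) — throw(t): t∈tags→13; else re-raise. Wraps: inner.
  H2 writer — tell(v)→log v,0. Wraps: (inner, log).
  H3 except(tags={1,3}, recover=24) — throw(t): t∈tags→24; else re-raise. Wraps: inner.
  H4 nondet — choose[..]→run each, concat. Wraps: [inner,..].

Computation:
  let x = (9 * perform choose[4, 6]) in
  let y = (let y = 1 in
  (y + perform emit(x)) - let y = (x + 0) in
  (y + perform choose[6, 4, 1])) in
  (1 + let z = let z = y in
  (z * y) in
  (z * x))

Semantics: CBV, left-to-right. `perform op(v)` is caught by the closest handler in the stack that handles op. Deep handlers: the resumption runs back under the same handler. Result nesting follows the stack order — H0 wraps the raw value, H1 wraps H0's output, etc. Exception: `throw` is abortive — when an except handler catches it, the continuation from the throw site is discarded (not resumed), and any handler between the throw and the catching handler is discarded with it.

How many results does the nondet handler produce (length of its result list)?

Answer: 6

Evaluation trace:
choose[4, 6] @ H4
  branch[0] choose=4:
    emit(36) @ H0 ⇒ out+=36
    choose[6, 4, 1] @ H4
      branch[0] choose=6:
        H0 returns [36, 60517]
        H1 returns [36, 60517]
        H2 returns ([36, 60517], ())
        H3 returns ([36, 60517], ())
        H4 returns [([36, 60517], ())]
      branch[1] choose=4:
        H0 returns [36, 54757]
        H1 returns [36, 54757]
        H2 returns ([36, 54757], ())
        H3 returns ([36, 54757], ())
        H4 returns [([36, 54757], ())]
      branch[2] choose=1:
        H0 returns [36, 46657]
        H1 returns [36, 46657]
        H2 returns ([36, 46657], ())
        H3 returns ([36, 46657], ())
        H4 returns [([36, 46657], ())]
  branch[1] choose=6:
    emit(54) @ H0 ⇒ out+=54
    choose[6, 4, 1] @ H4
      branch[0] choose=6:
        H0 returns [54, 187975]
        H1 returns [54, 187975]
        H2 returns ([54, 187975], ())
        H3 returns ([54, 187975], ())
        H4 returns [([54, 187975], ())]
      branch[1] choose=4:
        H0 returns [54, 175447]
        H1 returns [54, 175447]
        H2 returns ([54, 175447], ())
        H3 returns ([54, 175447], ())
        H4 returns [([54, 175447], ())]
      branch[2] choose=1:
        H0 returns [54, 157465]
        H1 returns [54, 157465]
        H2 returns ([54, 157465], ())
        H3 returns ([54, 157465], ())
        H4 returns [([54, 157465], ())]
= [([36, 60517], ()), ([36, 54757], ()), ([36, 46657], ()), ([54, 187975], ()), ([54, 175447], ()), ([54, 157465], ())]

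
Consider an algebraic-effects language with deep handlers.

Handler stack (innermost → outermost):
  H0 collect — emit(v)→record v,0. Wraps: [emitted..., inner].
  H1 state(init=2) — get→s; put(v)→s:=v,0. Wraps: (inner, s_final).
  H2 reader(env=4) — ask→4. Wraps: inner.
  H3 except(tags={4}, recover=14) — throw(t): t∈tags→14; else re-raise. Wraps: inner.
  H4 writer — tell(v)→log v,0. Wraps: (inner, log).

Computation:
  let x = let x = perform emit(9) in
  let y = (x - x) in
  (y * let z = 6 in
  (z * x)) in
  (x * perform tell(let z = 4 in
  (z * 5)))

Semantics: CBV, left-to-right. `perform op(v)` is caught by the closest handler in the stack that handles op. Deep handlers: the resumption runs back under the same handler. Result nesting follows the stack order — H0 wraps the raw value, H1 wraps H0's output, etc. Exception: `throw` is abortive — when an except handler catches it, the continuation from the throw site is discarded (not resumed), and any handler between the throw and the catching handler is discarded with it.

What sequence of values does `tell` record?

Step-by-step:
emit(9) @ H0 ⇒ out+=9
tell(20) @ H4 ⇒ log+=20
H0 returns [9, 0]
H1 returns ([9, 0], 2)
H2 returns ([9, 0], 2)
H3 returns ([9, 0], 2)
H4 returns (([9, 0], 2), (20))
= (([9, 0], 2), (20))

Answer: (20)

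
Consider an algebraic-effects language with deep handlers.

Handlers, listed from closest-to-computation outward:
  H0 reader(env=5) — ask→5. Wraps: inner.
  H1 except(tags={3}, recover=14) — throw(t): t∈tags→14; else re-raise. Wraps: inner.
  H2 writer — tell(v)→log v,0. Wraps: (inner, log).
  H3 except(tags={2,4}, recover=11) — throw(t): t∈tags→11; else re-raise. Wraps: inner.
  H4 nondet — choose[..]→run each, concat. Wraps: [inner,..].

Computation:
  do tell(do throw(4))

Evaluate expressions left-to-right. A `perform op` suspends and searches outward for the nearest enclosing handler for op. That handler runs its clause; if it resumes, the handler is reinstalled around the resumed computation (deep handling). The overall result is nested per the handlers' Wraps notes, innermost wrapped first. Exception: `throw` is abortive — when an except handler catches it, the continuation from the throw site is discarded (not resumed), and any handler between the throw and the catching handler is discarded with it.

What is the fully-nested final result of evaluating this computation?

Evaluation trace:
throw(4) @ H1 re-raised
throw(4) @ H3 caught ⇒ 11
H4 returns [11]
= [11]

Answer: [11]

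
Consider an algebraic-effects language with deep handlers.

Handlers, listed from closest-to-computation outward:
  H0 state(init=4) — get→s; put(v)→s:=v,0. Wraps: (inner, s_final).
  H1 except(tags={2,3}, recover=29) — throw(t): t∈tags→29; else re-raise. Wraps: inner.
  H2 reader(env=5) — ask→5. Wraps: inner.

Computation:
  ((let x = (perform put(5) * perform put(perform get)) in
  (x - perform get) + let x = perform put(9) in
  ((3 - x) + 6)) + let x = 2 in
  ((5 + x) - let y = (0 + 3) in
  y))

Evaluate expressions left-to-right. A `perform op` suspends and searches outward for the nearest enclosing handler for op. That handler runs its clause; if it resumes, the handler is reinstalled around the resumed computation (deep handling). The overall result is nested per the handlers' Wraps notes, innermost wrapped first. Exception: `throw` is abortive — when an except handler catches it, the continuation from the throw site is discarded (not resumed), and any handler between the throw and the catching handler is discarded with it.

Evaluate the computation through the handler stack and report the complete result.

Evaluation trace:
put(5) @ H0 ⇒ s:=5
get @ H0 ⇒ 5
put(5) @ H0 ⇒ s:=5
get @ H0 ⇒ 5
put(9) @ H0 ⇒ s:=9
H0 returns (8, 9)
H1 returns (8, 9)
H2 returns (8, 9)
= (8, 9)

Answer: (8, 9)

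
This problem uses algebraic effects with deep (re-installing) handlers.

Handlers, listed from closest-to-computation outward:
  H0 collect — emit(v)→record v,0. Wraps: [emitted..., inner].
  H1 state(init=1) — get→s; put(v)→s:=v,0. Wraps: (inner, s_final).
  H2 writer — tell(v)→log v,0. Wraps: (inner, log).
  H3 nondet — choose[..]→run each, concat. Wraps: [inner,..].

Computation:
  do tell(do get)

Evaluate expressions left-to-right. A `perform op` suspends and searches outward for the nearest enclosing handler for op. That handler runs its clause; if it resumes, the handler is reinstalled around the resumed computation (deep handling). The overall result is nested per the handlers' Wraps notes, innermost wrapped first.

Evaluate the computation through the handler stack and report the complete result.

Answer: [(([0], 1), (1))]

Step-by-step:
get @ H1 ⇒ 1
tell(1) @ H2 ⇒ log+=1
H0 returns [0]
H1 returns ([0], 1)
H2 returns (([0], 1), (1))
H3 returns [(([0], 1), (1))]
= [(([0], 1), (1))]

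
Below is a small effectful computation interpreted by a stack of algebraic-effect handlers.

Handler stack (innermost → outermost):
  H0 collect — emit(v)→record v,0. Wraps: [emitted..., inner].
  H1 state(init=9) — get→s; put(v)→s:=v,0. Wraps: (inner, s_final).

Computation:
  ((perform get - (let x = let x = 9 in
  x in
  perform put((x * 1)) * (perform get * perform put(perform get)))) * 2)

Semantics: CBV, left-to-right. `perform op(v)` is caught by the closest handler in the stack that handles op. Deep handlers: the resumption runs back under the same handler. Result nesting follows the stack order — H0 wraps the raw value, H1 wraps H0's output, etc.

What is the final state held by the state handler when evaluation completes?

Answer: 9

Step-by-step:
get @ H1 ⇒ 9
put(9) @ H1 ⇒ s:=9
get @ H1 ⇒ 9
get @ H1 ⇒ 9
put(9) @ H1 ⇒ s:=9
H0 returns [18]
H1 returns ([18], 9)
= ([18], 9)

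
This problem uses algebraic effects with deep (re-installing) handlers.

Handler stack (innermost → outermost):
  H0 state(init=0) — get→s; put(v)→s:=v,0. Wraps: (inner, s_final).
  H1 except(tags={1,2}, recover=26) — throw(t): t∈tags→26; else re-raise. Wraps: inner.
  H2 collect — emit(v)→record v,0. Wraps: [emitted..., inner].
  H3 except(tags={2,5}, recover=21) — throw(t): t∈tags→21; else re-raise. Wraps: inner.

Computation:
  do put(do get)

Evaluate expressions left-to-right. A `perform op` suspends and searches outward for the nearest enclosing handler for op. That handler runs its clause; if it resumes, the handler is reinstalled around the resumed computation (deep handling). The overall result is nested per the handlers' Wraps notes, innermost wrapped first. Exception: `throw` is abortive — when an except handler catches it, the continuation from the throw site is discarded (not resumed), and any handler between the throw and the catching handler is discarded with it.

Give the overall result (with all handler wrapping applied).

Answer: [(0, 0)]

Step-by-step:
get @ H0 ⇒ 0
put(0) @ H0 ⇒ s:=0
H0 returns (0, 0)
H1 returns (0, 0)
H2 returns [(0, 0)]
H3 returns [(0, 0)]
= [(0, 0)]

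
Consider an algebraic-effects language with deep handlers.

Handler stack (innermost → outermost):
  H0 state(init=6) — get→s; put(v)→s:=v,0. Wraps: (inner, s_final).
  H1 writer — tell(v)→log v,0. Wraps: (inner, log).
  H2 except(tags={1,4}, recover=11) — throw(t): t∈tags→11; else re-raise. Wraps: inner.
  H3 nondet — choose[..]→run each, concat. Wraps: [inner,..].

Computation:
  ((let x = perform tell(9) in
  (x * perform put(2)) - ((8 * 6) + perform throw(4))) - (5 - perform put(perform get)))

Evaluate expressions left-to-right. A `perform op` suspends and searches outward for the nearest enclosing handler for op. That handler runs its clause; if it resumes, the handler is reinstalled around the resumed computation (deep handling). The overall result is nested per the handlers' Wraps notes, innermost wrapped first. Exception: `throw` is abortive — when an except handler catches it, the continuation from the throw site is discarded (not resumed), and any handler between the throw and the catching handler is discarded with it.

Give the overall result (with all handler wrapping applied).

Answer: [11]

Working:
tell(9) @ H1 ⇒ log+=9
put(2) @ H0 ⇒ s:=2
throw(4) @ H2 caught ⇒ 11
H3 returns [11]
= [11]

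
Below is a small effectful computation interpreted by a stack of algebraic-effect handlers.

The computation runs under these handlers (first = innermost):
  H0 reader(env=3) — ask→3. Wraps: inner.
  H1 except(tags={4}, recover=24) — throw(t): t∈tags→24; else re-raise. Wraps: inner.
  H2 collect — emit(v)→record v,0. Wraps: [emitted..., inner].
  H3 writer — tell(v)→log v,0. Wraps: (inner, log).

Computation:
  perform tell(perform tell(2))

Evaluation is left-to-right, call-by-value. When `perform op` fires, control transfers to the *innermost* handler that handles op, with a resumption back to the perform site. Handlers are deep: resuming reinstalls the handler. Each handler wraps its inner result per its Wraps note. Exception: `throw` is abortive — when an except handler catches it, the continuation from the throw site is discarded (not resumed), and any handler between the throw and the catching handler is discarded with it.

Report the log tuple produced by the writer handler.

Answer: (2, 0)

Step-by-step:
tell(2) @ H3 ⇒ log+=2
tell(0) @ H3 ⇒ log+=0
H0 returns 0
H1 returns 0
H2 returns [0]
H3 returns ([0], (2, 0))
= ([0], (2, 0))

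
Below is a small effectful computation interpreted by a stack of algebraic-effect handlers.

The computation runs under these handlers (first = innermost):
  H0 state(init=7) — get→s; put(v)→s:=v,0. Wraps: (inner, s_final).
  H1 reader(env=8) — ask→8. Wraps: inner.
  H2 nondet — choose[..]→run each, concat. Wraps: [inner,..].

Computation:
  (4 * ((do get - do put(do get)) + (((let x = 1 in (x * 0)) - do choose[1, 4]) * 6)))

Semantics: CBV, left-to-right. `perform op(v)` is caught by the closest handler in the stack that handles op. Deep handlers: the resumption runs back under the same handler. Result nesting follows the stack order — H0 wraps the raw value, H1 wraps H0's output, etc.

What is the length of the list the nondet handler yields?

Working:
get @ H0 ⇒ 7
get @ H0 ⇒ 7
put(7) @ H0 ⇒ s:=7
choose[1, 4] @ H2
  branch[0] choose=1:
    H0 returns (4, 7)
    H1 returns (4, 7)
    H2 returns [(4, 7)]
  branch[1] choose=4:
    H0 returns (-68, 7)
    H1 returns (-68, 7)
    H2 returns [(-68, 7)]
= [(4, 7), (-68, 7)]

Answer: 2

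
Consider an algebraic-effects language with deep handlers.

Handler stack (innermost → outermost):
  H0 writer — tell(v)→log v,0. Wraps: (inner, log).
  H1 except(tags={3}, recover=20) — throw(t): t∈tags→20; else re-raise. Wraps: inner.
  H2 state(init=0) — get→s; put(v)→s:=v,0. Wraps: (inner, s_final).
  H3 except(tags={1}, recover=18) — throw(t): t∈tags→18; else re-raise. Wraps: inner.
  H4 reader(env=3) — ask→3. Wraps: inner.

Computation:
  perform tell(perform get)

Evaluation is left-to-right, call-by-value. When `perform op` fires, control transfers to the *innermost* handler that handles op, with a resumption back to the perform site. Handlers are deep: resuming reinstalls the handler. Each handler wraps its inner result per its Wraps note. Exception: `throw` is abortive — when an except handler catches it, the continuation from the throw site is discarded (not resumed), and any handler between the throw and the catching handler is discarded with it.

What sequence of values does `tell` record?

Answer: (0)

Step-by-step:
get @ H2 ⇒ 0
tell(0) @ H0 ⇒ log+=0
H0 returns (0, (0))
H1 returns (0, (0))
H2 returns ((0, (0)), 0)
H3 returns ((0, (0)), 0)
H4 returns ((0, (0)), 0)
= ((0, (0)), 0)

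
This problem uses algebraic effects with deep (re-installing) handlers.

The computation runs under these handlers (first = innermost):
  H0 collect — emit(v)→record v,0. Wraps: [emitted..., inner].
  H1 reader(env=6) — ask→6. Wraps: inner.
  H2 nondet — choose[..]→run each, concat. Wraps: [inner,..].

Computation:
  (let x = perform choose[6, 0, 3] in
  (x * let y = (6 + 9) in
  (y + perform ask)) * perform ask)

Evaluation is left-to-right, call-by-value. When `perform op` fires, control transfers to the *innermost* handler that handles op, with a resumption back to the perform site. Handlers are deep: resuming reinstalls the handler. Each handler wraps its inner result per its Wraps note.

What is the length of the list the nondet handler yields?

Answer: 3

Working:
choose[6, 0, 3] @ H2
  branch[0] choose=6:
    ask @ H1 ⇒ 6
    ask @ H1 ⇒ 6
    H0 returns [756]
    H1 returns [756]
    H2 returns [[756]]
  branch[1] choose=0:
    ask @ H1 ⇒ 6
    ask @ H1 ⇒ 6
    H0 returns [0]
    H1 returns [0]
    H2 returns [[0]]
  branch[2] choose=3:
    ask @ H1 ⇒ 6
    ask @ H1 ⇒ 6
    H0 returns [378]
    H1 returns [378]
    H2 returns [[378]]
= [[756], [0], [378]]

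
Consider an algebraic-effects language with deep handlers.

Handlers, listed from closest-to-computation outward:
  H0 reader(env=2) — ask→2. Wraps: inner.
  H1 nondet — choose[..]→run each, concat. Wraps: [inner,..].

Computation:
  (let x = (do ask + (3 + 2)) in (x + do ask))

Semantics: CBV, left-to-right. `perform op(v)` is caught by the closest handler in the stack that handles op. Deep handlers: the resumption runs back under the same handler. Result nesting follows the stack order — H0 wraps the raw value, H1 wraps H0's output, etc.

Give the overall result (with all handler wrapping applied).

Evaluation trace:
ask @ H0 ⇒ 2
ask @ H0 ⇒ 2
H0 returns 9
H1 returns [9]
= [9]

Answer: [9]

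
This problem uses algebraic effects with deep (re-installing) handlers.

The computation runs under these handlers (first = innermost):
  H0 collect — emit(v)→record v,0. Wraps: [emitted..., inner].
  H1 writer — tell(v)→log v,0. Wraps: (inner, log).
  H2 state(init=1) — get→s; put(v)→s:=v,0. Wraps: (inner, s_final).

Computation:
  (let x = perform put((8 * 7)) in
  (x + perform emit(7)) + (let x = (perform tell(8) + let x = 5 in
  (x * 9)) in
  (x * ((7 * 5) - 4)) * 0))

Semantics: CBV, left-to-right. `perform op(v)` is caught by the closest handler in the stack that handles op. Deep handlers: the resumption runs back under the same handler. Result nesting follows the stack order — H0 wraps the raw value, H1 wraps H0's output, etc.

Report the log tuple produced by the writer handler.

Answer: (8)

Step-by-step:
put(56) @ H2 ⇒ s:=56
emit(7) @ H0 ⇒ out+=7
tell(8) @ H1 ⇒ log+=8
H0 returns [7, 0]
H1 returns ([7, 0], (8))
H2 returns (([7, 0], (8)), 56)
= (([7, 0], (8)), 56)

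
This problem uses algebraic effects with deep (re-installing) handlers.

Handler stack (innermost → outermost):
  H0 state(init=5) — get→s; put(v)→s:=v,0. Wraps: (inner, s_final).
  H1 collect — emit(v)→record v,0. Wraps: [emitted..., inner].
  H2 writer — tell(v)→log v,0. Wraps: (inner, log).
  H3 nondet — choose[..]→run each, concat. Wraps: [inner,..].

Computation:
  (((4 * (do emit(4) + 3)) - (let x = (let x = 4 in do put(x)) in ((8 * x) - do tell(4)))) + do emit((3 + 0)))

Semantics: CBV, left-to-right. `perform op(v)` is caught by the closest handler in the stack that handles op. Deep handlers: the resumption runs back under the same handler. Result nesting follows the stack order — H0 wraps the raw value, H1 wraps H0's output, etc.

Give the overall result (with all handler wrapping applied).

Answer: [([4, 3, (12, 4)], (4))]

Evaluation trace:
emit(4) @ H1 ⇒ out+=4
put(4) @ H0 ⇒ s:=4
tell(4) @ H2 ⇒ log+=4
emit(3) @ H1 ⇒ out+=3
H0 returns (12, 4)
H1 returns [4, 3, (12, 4)]
H2 returns ([4, 3, (12, 4)], (4))
H3 returns [([4, 3, (12, 4)], (4))]
= [([4, 3, (12, 4)], (4))]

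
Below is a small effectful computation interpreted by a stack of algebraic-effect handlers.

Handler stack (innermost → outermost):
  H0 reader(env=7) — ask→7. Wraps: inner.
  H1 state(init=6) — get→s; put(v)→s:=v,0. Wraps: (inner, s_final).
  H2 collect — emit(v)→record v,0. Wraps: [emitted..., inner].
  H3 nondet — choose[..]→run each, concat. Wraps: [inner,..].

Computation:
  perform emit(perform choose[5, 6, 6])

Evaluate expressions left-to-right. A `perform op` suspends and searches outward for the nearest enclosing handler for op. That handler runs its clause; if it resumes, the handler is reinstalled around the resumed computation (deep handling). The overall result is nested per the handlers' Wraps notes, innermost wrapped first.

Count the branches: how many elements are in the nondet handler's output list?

Answer: 3

Step-by-step:
choose[5, 6, 6] @ H3
  branch[0] choose=5:
    emit(5) @ H2 ⇒ out+=5
    H0 returns 0
    H1 returns (0, 6)
    H2 returns [5, (0, 6)]
    H3 returns [[5, (0, 6)]]
  branch[1] choose=6:
    emit(6) @ H2 ⇒ out+=6
    H0 returns 0
    H1 returns (0, 6)
    H2 returns [6, (0, 6)]
    H3 returns [[6, (0, 6)]]
  branch[2] choose=6:
    emit(6) @ H2 ⇒ out+=6
    H0 returns 0
    H1 returns (0, 6)
    H2 returns [6, (0, 6)]
    H3 returns [[6, (0, 6)]]
= [[5, (0, 6)], [6, (0, 6)], [6, (0, 6)]]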